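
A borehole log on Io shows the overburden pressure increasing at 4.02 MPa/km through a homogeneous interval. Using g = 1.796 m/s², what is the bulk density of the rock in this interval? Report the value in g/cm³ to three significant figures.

ρ = (dP/dz)/g = 4.02 MPa/km / 1.796 m/s² = 4020.0 Pa/m / 1.796 m/s² = 2238.3 kg/m³
= 2.238 g/cm³

2.24 g/cm³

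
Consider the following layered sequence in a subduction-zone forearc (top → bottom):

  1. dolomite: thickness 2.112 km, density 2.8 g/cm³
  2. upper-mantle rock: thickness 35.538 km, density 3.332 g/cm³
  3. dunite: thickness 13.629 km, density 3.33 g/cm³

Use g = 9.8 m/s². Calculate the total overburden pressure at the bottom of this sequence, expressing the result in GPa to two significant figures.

dolomite: 2800 kg/m³ × 9.8 m/s² × 2112 m = 5.795×10^7 Pa = 0.05795 GPa
upper-mantle rock: 3332 kg/m³ × 9.8 m/s² × 35538 m = 1.160×10^9 Pa = 1.160 GPa
dunite: 3330 kg/m³ × 9.8 m/s² × 13629 m = 4.448×10^8 Pa = 0.4448 GPa
Total = 0.05795 + 1.160 + 0.4448 = 1.6632 GPa

1.7 GPa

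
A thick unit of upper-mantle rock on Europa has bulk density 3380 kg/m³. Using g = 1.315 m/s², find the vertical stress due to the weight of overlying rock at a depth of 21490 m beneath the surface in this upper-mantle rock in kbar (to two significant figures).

upper-mantle rock: 3380 kg/m³ × 1.315 m/s² × 21490 m = 9.552×10^7 Pa = 0.9552 kbar

0.96 kbar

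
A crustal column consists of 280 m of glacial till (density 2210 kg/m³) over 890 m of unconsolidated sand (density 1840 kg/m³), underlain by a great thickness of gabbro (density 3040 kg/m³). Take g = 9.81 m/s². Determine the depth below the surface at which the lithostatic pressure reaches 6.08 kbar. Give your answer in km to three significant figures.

20.8 km

Pressure at base of upper layers: 2210×9.81×280 + 1840×9.81×890 = 2.214×10^7 Pa = 0.2214 kbar
Remaining pressure to be supplied by gabbro: 6.080×10^8 − 2.214×10^7 = 5.859×10^8 Pa
Additional depth in gabbro = 5.859×10^8 Pa / (3040 kg/m³ × 9.81 m/s²) = 19645 m
Total depth = 1170 m + 19645 m = 20815 m
= 20.815 km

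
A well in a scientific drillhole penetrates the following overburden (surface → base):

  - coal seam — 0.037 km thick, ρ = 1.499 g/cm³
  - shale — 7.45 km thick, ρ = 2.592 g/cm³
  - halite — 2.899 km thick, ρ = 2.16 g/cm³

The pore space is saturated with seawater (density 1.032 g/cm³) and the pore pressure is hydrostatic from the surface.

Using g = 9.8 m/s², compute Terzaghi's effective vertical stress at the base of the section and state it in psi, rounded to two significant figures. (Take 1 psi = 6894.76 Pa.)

Overburden (lithostatic) stress σ_v:
coal seam: 1499 kg/m³ × 9.8 m/s² × 37 m = 5.435×10^5 Pa = 0.5435 MPa
shale: 2592 kg/m³ × 9.8 m/s² × 7450 m = 1.892×10^8 Pa = 189.2 MPa
halite: 2160 kg/m³ × 9.8 m/s² × 2899 m = 6.137×10^7 Pa = 61.37 MPa
Total = 0.5435 + 189.2 + 61.37 = 251.15 MPa
Pore pressure P_p = 1032 kg/m³ × 9.8 m/s² × 10386 m = 1.050×10^8 Pa = 105.0 MPa
Effective stress σ' = σ_v − P_p = 251.2 − 105.0 = 146.11 MPa = 21192 psi

21000 psi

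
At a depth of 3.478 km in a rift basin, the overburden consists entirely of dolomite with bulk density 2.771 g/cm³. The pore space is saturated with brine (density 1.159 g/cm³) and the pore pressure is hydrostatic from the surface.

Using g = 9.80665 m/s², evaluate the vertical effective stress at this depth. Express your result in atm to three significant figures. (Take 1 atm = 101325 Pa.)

Overburden (lithostatic) stress σ_v:
dolomite: 2771 kg/m³ × 9.80665 m/s² × 3478 m = 9.451×10^7 Pa = 94.51 MPa
Pore pressure P_p = 1159 kg/m³ × 9.80665 m/s² × 3478 m = 3.953×10^7 Pa = 39.53 MPa
Effective stress σ' = σ_v − P_p = 94.51 − 39.53 = 54.981 MPa = 542.62 atm

543 atm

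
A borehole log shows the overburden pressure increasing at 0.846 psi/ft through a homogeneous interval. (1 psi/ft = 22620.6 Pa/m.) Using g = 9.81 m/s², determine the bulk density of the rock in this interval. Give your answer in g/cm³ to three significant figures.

1.95 g/cm³

ρ = (dP/dz)/g = 0.846 psi/ft / 9.81 m/s² = 19137 Pa/m / 9.81 m/s² = 1950.8 kg/m³
= 1.951 g/cm³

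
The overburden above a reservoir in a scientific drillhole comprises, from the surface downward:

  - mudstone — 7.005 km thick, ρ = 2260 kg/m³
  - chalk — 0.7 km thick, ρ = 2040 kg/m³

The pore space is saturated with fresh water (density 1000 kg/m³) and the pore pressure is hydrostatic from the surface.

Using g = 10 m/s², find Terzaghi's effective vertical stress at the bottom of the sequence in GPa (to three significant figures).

Overburden (lithostatic) stress σ_v:
mudstone: 2260 kg/m³ × 10 m/s² × 7005 m = 1.583×10^8 Pa = 158.3 MPa
chalk: 2040 kg/m³ × 10 m/s² × 700 m = 1.428×10^7 Pa = 14.28 MPa
Total = 158.3 + 14.28 = 172.59 MPa
Pore pressure P_p = 1000 kg/m³ × 10 m/s² × 7705 m = 7.705×10^7 Pa = 77.05 MPa
Effective stress σ' = σ_v − P_p = 172.6 − 77.05 = 95.543 MPa = 0.095543 GPa

0.0955 GPa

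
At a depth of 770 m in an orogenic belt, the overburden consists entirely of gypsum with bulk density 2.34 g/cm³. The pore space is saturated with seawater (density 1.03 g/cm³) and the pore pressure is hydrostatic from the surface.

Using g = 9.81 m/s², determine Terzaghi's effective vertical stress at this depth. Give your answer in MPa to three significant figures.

9.90 MPa

Overburden (lithostatic) stress σ_v:
gypsum: 2340 kg/m³ × 9.81 m/s² × 770 m = 1.768×10^7 Pa = 17.68 MPa
Pore pressure P_p = 1030 kg/m³ × 9.81 m/s² × 770 m = 7.780×10^6 Pa = 7.780 MPa
Effective stress σ' = σ_v − P_p = 17.68 − 7.780 = 9.8953 MPa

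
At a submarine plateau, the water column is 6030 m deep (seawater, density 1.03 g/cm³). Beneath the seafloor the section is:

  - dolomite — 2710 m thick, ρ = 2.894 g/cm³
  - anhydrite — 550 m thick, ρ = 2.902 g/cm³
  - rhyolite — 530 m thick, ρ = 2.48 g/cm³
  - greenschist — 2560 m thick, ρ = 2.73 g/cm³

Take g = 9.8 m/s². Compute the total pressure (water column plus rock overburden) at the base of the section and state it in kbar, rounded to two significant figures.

seawater: 1030 kg/m³ × 9.8 m/s² × 6030 m = 6.087×10^7 Pa = 0.6087 kbar
dolomite: 2894 kg/m³ × 9.8 m/s² × 2710 m = 7.686×10^7 Pa = 0.7686 kbar
anhydrite: 2902 kg/m³ × 9.8 m/s² × 550 m = 1.564×10^7 Pa = 0.1564 kbar
rhyolite: 2480 kg/m³ × 9.8 m/s² × 530 m = 1.288×10^7 Pa = 0.1288 kbar
greenschist: 2730 kg/m³ × 9.8 m/s² × 2560 m = 6.849×10^7 Pa = 0.6849 kbar
Total = 0.6087 + 0.7686 + 0.1564 + 0.1288 + 0.6849 = 2.3474 kbar

2.3 kbar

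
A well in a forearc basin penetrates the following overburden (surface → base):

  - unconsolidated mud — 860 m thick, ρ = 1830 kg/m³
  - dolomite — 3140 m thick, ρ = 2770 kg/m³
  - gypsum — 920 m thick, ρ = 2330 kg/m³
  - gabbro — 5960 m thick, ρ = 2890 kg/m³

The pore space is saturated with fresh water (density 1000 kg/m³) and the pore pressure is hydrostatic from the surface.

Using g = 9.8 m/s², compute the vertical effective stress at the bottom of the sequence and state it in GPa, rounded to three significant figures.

Overburden (lithostatic) stress σ_v:
unconsolidated mud: 1830 kg/m³ × 9.8 m/s² × 860 m = 1.542×10^7 Pa = 15.42 MPa
dolomite: 2770 kg/m³ × 9.8 m/s² × 3140 m = 8.524×10^7 Pa = 85.24 MPa
gypsum: 2330 kg/m³ × 9.8 m/s² × 920 m = 2.101×10^7 Pa = 21.01 MPa
gabbro: 2890 kg/m³ × 9.8 m/s² × 5960 m = 1.688×10^8 Pa = 168.8 MPa
Total = 15.42 + 85.24 + 21.01 + 168.8 = 290.47 MPa
Pore pressure P_p = 1000 kg/m³ × 9.8 m/s² × 10880 m = 1.066×10^8 Pa = 106.6 MPa
Effective stress σ' = σ_v − P_p = 290.5 − 106.6 = 183.84 MPa = 0.18384 GPa

0.184 GPa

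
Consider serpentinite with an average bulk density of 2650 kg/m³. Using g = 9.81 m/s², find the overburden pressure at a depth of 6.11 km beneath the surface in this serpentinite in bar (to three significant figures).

serpentinite: 2650 kg/m³ × 9.81 m/s² × 6110 m = 1.588×10^8 Pa = 1588 bar

1590 bar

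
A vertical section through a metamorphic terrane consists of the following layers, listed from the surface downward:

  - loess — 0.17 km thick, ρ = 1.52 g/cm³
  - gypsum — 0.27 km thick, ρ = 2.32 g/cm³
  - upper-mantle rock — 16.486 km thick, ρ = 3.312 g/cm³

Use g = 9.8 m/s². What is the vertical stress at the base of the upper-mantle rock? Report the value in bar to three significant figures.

5440 bar

loess: 1520 kg/m³ × 9.8 m/s² × 170 m = 2.532×10^6 Pa = 25.32 bar
gypsum: 2320 kg/m³ × 9.8 m/s² × 270 m = 6.139×10^6 Pa = 61.39 bar
upper-mantle rock: 3312 kg/m³ × 9.8 m/s² × 16486 m = 5.351×10^8 Pa = 5351 bar
Total = 25.32 + 61.39 + 5351 = 5437.7 bar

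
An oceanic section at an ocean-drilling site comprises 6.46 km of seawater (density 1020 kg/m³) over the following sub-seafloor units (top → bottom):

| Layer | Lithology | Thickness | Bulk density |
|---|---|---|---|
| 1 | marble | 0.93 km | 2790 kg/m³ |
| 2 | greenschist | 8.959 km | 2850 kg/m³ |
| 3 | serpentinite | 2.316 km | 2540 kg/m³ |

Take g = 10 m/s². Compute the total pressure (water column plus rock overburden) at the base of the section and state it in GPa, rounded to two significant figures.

seawater: 1020 kg/m³ × 10 m/s² × 6460 m = 6.589×10^7 Pa = 0.06589 GPa
marble: 2790 kg/m³ × 10 m/s² × 930 m = 2.595×10^7 Pa = 0.02595 GPa
greenschist: 2850 kg/m³ × 10 m/s² × 8959 m = 2.553×10^8 Pa = 0.2553 GPa
serpentinite: 2540 kg/m³ × 10 m/s² × 2316 m = 5.883×10^7 Pa = 0.05883 GPa
Total = 0.06589 + 0.02595 + 0.2553 + 0.05883 = 0.40600 GPa

0.41 GPa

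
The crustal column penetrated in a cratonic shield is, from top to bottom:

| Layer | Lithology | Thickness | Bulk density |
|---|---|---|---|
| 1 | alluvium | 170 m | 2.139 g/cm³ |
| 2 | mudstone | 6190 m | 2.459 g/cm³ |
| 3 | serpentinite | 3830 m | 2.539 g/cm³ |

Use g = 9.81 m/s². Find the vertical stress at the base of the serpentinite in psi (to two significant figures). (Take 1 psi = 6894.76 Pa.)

36000 psi

alluvium: 2139 kg/m³ × 9.81 m/s² × 170 m = 3.567×10^6 Pa = 517.4 psi
mudstone: 2459 kg/m³ × 9.81 m/s² × 6190 m = 1.493×10^8 Pa = 21657 psi
serpentinite: 2539 kg/m³ × 9.81 m/s² × 3830 m = 9.540×10^7 Pa = 13836 psi
Total = 517.4 + 21657 + 13836 = 36010 psi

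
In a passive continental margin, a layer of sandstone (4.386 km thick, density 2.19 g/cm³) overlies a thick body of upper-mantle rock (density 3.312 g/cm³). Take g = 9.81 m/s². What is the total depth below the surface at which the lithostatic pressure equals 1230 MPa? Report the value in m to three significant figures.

39300 m

Pressure at base of upper layers: 2190×9.81×4386 = 9.423×10^7 Pa = 94.23 MPa
Remaining pressure to be supplied by upper-mantle rock: 1.230×10^9 − 9.423×10^7 = 1.136×10^9 Pa
Additional depth in upper-mantle rock = 1.136×10^9 Pa / (3312 kg/m³ × 9.81 m/s²) = 34957 m
Total depth = 4386 m + 34957 m = 39343 m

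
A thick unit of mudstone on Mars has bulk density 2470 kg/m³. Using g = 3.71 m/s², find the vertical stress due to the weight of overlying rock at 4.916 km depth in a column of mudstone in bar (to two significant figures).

450 bar

mudstone: 2470 kg/m³ × 3.71 m/s² × 4916 m = 4.505×10^7 Pa = 450.5 bar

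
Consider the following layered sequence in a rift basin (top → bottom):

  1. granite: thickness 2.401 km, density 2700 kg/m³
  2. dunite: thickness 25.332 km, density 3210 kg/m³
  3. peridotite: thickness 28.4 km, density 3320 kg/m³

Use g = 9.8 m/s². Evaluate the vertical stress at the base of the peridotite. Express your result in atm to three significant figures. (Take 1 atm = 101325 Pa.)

granite: 2700 kg/m³ × 9.8 m/s² × 2401 m = 6.353×10^7 Pa = 627.0 atm
dunite: 3210 kg/m³ × 9.8 m/s² × 25332 m = 7.969×10^8 Pa = 7865 atm
peridotite: 3320 kg/m³ × 9.8 m/s² × 28400 m = 9.240×10^8 Pa = 9119 atm
Total = 627.0 + 7865 + 9119 = 17611 atm

17600 atm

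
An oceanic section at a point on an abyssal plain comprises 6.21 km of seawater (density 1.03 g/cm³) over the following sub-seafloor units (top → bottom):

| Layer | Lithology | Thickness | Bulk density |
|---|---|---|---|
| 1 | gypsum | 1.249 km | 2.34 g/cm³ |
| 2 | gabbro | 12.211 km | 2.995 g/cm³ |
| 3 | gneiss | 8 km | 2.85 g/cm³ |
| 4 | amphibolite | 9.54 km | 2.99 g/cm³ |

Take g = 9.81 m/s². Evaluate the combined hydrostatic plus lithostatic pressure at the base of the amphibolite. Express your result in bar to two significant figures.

9500 bar

seawater: 1030 kg/m³ × 9.81 m/s² × 6210 m = 6.275×10^7 Pa = 627.5 bar
gypsum: 2340 kg/m³ × 9.81 m/s² × 1249 m = 2.867×10^7 Pa = 286.7 bar
gabbro: 2995 kg/m³ × 9.81 m/s² × 12211 m = 3.588×10^8 Pa = 3588 bar
gneiss: 2850 kg/m³ × 9.81 m/s² × 8000 m = 2.237×10^8 Pa = 2237 bar
amphibolite: 2990 kg/m³ × 9.81 m/s² × 9540 m = 2.798×10^8 Pa = 2798 bar
Total = 627.5 + 286.7 + 3588 + 2237 + 2798 = 9536.8 bar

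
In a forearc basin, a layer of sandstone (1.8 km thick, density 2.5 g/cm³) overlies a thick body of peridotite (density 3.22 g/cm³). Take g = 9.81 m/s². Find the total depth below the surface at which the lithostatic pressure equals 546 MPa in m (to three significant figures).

17700 m

Pressure at base of upper layers: 2500×9.81×1800 = 4.415×10^7 Pa = 44.15 MPa
Remaining pressure to be supplied by peridotite: 5.460×10^8 − 4.415×10^7 = 5.019×10^8 Pa
Additional depth in peridotite = 5.019×10^8 Pa / (3220 kg/m³ × 9.81 m/s²) = 15887 m
Total depth = 1800 m + 15887 m = 17687 m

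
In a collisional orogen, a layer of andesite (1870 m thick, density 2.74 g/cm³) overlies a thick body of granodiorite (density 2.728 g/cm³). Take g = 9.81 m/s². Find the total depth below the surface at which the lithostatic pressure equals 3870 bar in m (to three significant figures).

Pressure at base of upper layers: 2740×9.81×1870 = 5.026×10^7 Pa = 502.6 bar
Remaining pressure to be supplied by granodiorite: 3.870×10^8 − 5.026×10^7 = 3.367×10^8 Pa
Additional depth in granodiorite = 3.367×10^8 Pa / (2728 kg/m³ × 9.81 m/s²) = 12583 m
Total depth = 1870 m + 12583 m = 14453 m

14500 m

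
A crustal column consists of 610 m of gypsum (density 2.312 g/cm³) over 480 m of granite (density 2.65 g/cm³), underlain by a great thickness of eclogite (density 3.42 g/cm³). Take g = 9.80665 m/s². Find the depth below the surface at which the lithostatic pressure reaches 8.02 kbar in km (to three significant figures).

Pressure at base of upper layers: 2312×9.80665×610 + 2650×9.80665×480 = 2.630×10^7 Pa = 0.2630 kbar
Remaining pressure to be supplied by eclogite: 8.020×10^8 − 2.630×10^7 = 7.757×10^8 Pa
Additional depth in eclogite = 7.757×10^8 Pa / (3420 kg/m³ × 9.80665 m/s²) = 23128 m
Total depth = 1090 m + 23128 m = 24218 m
= 24.218 km

24.2 km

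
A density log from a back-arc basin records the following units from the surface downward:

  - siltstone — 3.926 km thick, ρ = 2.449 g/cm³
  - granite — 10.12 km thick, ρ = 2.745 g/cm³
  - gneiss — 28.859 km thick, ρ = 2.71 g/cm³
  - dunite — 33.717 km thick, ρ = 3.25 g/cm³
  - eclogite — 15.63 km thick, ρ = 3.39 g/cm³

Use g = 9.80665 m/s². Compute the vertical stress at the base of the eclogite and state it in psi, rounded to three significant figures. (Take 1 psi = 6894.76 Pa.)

396000 psi

siltstone: 2449 kg/m³ × 9.80665 m/s² × 3926 m = 9.429×10^7 Pa = 13675 psi
granite: 2745 kg/m³ × 9.80665 m/s² × 10120 m = 2.724×10^8 Pa = 39512 psi
gneiss: 2710 kg/m³ × 9.80665 m/s² × 28859 m = 7.670×10^8 Pa = 1.112×10^5 psi
dunite: 3250 kg/m³ × 9.80665 m/s² × 33717 m = 1.075×10^9 Pa = 1.559×10^5 psi
eclogite: 3390 kg/m³ × 9.80665 m/s² × 15630 m = 5.196×10^8 Pa = 75363 psi
Total = 13675 + 39512 + 1.112×10^5 + 1.559×10^5 + 75363 = 3.9565×10^5 psi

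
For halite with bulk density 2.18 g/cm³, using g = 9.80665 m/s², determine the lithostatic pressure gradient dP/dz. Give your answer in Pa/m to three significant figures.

21400 Pa/m

dP/dz = ρg = 2180 kg/m³ × 9.80665 m/s² = 21378 Pa/m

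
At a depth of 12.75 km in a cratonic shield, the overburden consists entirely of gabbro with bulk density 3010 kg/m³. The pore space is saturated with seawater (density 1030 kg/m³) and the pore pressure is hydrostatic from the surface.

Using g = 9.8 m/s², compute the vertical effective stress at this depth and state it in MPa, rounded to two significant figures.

250 MPa

Overburden (lithostatic) stress σ_v:
gabbro: 3010 kg/m³ × 9.8 m/s² × 12750 m = 3.761×10^8 Pa = 376.1 MPa
Pore pressure P_p = 1030 kg/m³ × 9.8 m/s² × 12750 m = 1.287×10^8 Pa = 128.7 MPa
Effective stress σ' = σ_v − P_p = 376.1 − 128.7 = 247.40 MPa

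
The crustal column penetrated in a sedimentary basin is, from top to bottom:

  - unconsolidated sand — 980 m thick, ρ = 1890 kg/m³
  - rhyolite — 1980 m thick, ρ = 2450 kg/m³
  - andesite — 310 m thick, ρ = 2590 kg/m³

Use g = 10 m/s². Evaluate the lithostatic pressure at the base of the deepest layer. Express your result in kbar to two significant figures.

0.75 kbar

unconsolidated sand: 1890 kg/m³ × 10 m/s² × 980 m = 1.852×10^7 Pa = 0.1852 kbar
rhyolite: 2450 kg/m³ × 10 m/s² × 1980 m = 4.851×10^7 Pa = 0.4851 kbar
andesite: 2590 kg/m³ × 10 m/s² × 310 m = 8.029×10^6 Pa = 0.08029 kbar
Total = 0.1852 + 0.4851 + 0.08029 = 0.75061 kbar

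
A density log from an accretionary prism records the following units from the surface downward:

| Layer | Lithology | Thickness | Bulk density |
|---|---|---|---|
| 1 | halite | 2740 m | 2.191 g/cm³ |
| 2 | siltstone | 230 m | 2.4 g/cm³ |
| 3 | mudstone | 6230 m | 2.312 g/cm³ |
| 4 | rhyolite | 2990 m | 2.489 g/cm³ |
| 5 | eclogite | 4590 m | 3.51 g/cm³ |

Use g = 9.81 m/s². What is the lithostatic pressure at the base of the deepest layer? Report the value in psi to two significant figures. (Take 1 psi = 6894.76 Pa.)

63000 psi

halite: 2191 kg/m³ × 9.81 m/s² × 2740 m = 5.889×10^7 Pa = 8542 psi
siltstone: 2400 kg/m³ × 9.81 m/s² × 230 m = 5.415×10^6 Pa = 785.4 psi
mudstone: 2312 kg/m³ × 9.81 m/s² × 6230 m = 1.413×10^8 Pa = 20494 psi
rhyolite: 2489 kg/m³ × 9.81 m/s² × 2990 m = 7.301×10^7 Pa = 10589 psi
eclogite: 3510 kg/m³ × 9.81 m/s² × 4590 m = 1.580×10^8 Pa = 22923 psi
Total = 8542 + 785.4 + 20494 + 10589 + 22923 = 63333 psi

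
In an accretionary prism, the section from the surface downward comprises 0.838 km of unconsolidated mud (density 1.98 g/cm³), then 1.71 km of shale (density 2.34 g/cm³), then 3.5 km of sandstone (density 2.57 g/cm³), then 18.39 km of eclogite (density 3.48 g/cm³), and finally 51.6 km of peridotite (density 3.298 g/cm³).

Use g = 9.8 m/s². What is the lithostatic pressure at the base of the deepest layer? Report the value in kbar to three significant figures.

24.4 kbar

unconsolidated mud: 1980 kg/m³ × 9.8 m/s² × 838 m = 1.626×10^7 Pa = 0.1626 kbar
shale: 2340 kg/m³ × 9.8 m/s² × 1710 m = 3.921×10^7 Pa = 0.3921 kbar
sandstone: 2570 kg/m³ × 9.8 m/s² × 3500 m = 8.815×10^7 Pa = 0.8815 kbar
eclogite: 3480 kg/m³ × 9.8 m/s² × 18390 m = 6.272×10^8 Pa = 6.272 kbar
peridotite: 3298 kg/m³ × 9.8 m/s² × 51600 m = 1.668×10^9 Pa = 16.68 kbar
Total = 0.1626 + 0.3921 + 0.8815 + 6.272 + 16.68 = 24.385 kbar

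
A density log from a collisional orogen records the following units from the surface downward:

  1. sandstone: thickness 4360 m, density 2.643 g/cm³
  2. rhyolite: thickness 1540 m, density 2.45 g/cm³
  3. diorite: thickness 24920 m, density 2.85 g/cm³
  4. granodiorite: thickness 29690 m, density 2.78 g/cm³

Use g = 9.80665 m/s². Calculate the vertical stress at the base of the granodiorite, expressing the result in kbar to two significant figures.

17 kbar

sandstone: 2643 kg/m³ × 9.80665 m/s² × 4360 m = 1.130×10^8 Pa = 1.130 kbar
rhyolite: 2450 kg/m³ × 9.80665 m/s² × 1540 m = 3.700×10^7 Pa = 0.3700 kbar
diorite: 2850 kg/m³ × 9.80665 m/s² × 24920 m = 6.965×10^8 Pa = 6.965 kbar
granodiorite: 2780 kg/m³ × 9.80665 m/s² × 29690 m = 8.094×10^8 Pa = 8.094 kbar
Total = 1.130 + 0.3700 + 6.965 + 8.094 = 16.559 kbar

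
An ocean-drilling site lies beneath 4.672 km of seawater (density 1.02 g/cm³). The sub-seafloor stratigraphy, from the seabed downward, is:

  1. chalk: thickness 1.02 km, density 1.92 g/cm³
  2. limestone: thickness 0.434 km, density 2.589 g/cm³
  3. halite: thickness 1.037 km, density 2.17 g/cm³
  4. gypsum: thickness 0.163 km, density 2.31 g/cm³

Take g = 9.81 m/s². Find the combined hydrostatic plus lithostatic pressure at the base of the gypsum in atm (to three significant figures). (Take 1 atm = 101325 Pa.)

seawater: 1020 kg/m³ × 9.81 m/s² × 4672 m = 4.675×10^7 Pa = 461.4 atm
chalk: 1920 kg/m³ × 9.81 m/s² × 1020 m = 1.921×10^7 Pa = 189.6 atm
limestone: 2589 kg/m³ × 9.81 m/s² × 434 m = 1.102×10^7 Pa = 108.8 atm
halite: 2170 kg/m³ × 9.81 m/s² × 1037 m = 2.208×10^7 Pa = 217.9 atm
gypsum: 2310 kg/m³ × 9.81 m/s² × 163 m = 3.694×10^6 Pa = 36.45 atm
Total = 461.4 + 189.6 + 108.8 + 217.9 + 36.45 = 1014.1 atm

1010 atm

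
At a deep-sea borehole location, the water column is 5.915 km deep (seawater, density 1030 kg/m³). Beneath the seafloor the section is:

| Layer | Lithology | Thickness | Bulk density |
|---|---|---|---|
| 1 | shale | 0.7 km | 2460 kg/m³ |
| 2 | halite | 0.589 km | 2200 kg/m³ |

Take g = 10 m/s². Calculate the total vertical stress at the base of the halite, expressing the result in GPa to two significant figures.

seawater: 1030 kg/m³ × 10 m/s² × 5915 m = 6.092×10^7 Pa = 0.06092 GPa
shale: 2460 kg/m³ × 10 m/s² × 700 m = 1.722×10^7 Pa = 0.01722 GPa
halite: 2200 kg/m³ × 10 m/s² × 589 m = 1.296×10^7 Pa = 0.01296 GPa
Total = 0.06092 + 0.01722 + 0.01296 = 0.091103 GPa

0.091 GPa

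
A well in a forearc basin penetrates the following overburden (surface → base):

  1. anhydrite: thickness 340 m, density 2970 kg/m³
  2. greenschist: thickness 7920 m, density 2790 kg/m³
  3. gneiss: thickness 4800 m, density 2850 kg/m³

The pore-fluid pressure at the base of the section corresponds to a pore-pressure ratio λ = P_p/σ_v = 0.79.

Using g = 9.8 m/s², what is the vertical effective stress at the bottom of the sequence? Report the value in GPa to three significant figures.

0.0757 GPa

Overburden (lithostatic) stress σ_v:
anhydrite: 2970 kg/m³ × 9.8 m/s² × 340 m = 9.896×10^6 Pa = 9.896 MPa
greenschist: 2790 kg/m³ × 9.8 m/s² × 7920 m = 2.165×10^8 Pa = 216.5 MPa
gneiss: 2850 kg/m³ × 9.8 m/s² × 4800 m = 1.341×10^8 Pa = 134.1 MPa
Total = 9.896 + 216.5 + 134.1 = 360.51 MPa
Pore pressure P_p = λ·σ_v = 0.79 × 360.5 MPa = 284.8 MPa
Effective stress σ' = σ_v − P_p = 360.5 − 284.8 = 75.707 MPa = 0.075707 GPa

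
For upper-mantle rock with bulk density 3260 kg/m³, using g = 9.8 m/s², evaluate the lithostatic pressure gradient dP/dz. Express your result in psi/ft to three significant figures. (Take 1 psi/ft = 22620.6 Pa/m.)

1.41 psi/ft

dP/dz = ρg = 3260 kg/m³ × 9.8 m/s² = 31948 Pa/m
= 31948 Pa/m × (1 psi/ft / 22621 Pa/m) = 1.4123 psi/ft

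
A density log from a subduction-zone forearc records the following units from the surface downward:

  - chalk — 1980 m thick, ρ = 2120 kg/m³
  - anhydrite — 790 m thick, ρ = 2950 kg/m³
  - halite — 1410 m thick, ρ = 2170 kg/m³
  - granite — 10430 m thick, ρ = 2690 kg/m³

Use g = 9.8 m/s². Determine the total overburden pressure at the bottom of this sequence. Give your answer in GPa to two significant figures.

chalk: 2120 kg/m³ × 9.8 m/s² × 1980 m = 4.114×10^7 Pa = 0.04114 GPa
anhydrite: 2950 kg/m³ × 9.8 m/s² × 790 m = 2.284×10^7 Pa = 0.02284 GPa
halite: 2170 kg/m³ × 9.8 m/s² × 1410 m = 2.999×10^7 Pa = 0.02999 GPa
granite: 2690 kg/m³ × 9.8 m/s² × 10430 m = 2.750×10^8 Pa = 0.2750 GPa
Total = 0.04114 + 0.02284 + 0.02999 + 0.2750 = 0.36892 GPa

0.37 GPa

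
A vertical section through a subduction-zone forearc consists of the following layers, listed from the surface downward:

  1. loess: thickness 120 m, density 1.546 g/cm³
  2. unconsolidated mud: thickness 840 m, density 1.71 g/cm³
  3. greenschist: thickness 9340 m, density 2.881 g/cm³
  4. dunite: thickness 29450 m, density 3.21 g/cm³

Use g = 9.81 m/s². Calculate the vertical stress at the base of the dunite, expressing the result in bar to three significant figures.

loess: 1546 kg/m³ × 9.81 m/s² × 120 m = 1.820×10^6 Pa = 18.20 bar
unconsolidated mud: 1710 kg/m³ × 9.81 m/s² × 840 m = 1.409×10^7 Pa = 140.9 bar
greenschist: 2881 kg/m³ × 9.81 m/s² × 9340 m = 2.640×10^8 Pa = 2640 bar
dunite: 3210 kg/m³ × 9.81 m/s² × 29450 m = 9.274×10^8 Pa = 9274 bar
Total = 18.20 + 140.9 + 2640 + 9274 = 12073 bar

12100 bar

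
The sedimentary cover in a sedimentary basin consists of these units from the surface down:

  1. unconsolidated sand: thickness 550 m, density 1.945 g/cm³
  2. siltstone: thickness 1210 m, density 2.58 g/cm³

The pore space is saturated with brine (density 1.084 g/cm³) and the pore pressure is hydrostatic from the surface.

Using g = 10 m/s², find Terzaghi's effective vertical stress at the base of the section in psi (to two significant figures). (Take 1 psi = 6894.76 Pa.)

3300 psi

Overburden (lithostatic) stress σ_v:
unconsolidated sand: 1945 kg/m³ × 10 m/s² × 550 m = 1.070×10^7 Pa = 10.70 MPa
siltstone: 2580 kg/m³ × 10 m/s² × 1210 m = 3.122×10^7 Pa = 31.22 MPa
Total = 10.70 + 31.22 = 41.916 MPa
Pore pressure P_p = 1084 kg/m³ × 10 m/s² × 1760 m = 1.908×10^7 Pa = 19.08 MPa
Effective stress σ' = σ_v − P_p = 41.92 − 19.08 = 22.837 MPa = 3312.2 psi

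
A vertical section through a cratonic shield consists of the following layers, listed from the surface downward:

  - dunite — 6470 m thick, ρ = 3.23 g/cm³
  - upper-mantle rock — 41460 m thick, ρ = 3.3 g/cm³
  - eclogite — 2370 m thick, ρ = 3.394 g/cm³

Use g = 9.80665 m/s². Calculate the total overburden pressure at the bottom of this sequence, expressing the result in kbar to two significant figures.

16 kbar

dunite: 3230 kg/m³ × 9.80665 m/s² × 6470 m = 2.049×10^8 Pa = 2.049 kbar
upper-mantle rock: 3300 kg/m³ × 9.80665 m/s² × 41460 m = 1.342×10^9 Pa = 13.42 kbar
eclogite: 3394 kg/m³ × 9.80665 m/s² × 2370 m = 7.888×10^7 Pa = 0.7888 kbar
Total = 2.049 + 13.42 + 0.7888 = 16.255 kbar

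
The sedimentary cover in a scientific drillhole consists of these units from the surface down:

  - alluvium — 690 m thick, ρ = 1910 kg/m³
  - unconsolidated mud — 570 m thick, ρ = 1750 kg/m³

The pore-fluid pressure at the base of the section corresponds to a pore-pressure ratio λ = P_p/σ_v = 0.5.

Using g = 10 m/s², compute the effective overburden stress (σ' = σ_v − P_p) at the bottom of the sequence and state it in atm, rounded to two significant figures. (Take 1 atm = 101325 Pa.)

110 atm

Overburden (lithostatic) stress σ_v:
alluvium: 1910 kg/m³ × 10 m/s² × 690 m = 1.318×10^7 Pa = 13.18 MPa
unconsolidated mud: 1750 kg/m³ × 10 m/s² × 570 m = 9.975×10^6 Pa = 9.975 MPa
Total = 13.18 + 9.975 = 23.154 MPa
Pore pressure P_p = λ·σ_v = 0.5 × 23.15 MPa = 11.58 MPa
Effective stress σ' = σ_v − P_p = 23.15 − 11.58 = 11.577 MPa = 114.26 atm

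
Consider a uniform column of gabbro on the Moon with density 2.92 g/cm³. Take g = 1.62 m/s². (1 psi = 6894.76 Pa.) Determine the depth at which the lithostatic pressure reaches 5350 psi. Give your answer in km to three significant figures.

7.80 km

h = P/(ρg) = 5350 psi / (2920 kg/m³ × 1.62 m/s²) = 3.689×10^7 Pa / 4730.4 Pa/m = 7797.9 m
= 7.7979 km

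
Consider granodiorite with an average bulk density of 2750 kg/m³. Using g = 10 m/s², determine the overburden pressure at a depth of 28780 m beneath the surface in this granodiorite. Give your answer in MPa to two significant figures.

790 MPa

granodiorite: 2750 kg/m³ × 10 m/s² × 28780 m = 7.915×10^8 Pa = 791.5 MPa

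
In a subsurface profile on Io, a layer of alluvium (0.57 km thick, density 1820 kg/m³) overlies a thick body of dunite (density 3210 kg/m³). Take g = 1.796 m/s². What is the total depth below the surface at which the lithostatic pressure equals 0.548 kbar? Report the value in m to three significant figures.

Pressure at base of upper layers: 1820×1.796×570 = 1.863×10^6 Pa = 0.01863 kbar
Remaining pressure to be supplied by dunite: 5.480×10^7 − 1.863×10^6 = 5.294×10^7 Pa
Additional depth in dunite = 5.294×10^7 Pa / (3210 kg/m³ × 1.796 m/s²) = 9182.2 m
Total depth = 570 m + 9182.2 m = 9752.2 m

9750 m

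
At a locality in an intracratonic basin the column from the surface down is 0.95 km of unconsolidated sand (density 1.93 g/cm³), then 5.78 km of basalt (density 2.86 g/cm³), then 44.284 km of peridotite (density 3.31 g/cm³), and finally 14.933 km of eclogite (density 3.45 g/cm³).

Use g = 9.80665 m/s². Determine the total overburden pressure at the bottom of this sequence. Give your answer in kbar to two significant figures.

unconsolidated sand: 1930 kg/m³ × 9.80665 m/s² × 950 m = 1.798×10^7 Pa = 0.1798 kbar
basalt: 2860 kg/m³ × 9.80665 m/s² × 5780 m = 1.621×10^8 Pa = 1.621 kbar
peridotite: 3310 kg/m³ × 9.80665 m/s² × 44284 m = 1.437×10^9 Pa = 14.37 kbar
eclogite: 3450 kg/m³ × 9.80665 m/s² × 14933 m = 5.052×10^8 Pa = 5.052 kbar
Total = 0.1798 + 1.621 + 14.37 + 5.052 = 21.228 kbar

21 kbar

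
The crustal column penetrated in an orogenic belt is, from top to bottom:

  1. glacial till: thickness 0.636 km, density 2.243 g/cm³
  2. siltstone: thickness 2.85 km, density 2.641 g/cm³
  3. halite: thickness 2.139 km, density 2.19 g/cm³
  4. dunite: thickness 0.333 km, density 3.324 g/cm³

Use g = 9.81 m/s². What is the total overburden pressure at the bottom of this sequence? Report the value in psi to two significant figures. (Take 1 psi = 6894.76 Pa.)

glacial till: 2243 kg/m³ × 9.81 m/s² × 636 m = 1.399×10^7 Pa = 2030 psi
siltstone: 2641 kg/m³ × 9.81 m/s² × 2850 m = 7.384×10^7 Pa = 10709 psi
halite: 2190 kg/m³ × 9.81 m/s² × 2139 m = 4.595×10^7 Pa = 6665 psi
dunite: 3324 kg/m³ × 9.81 m/s² × 333 m = 1.086×10^7 Pa = 1575 psi
Total = 2030 + 10709 + 6665 + 1575 = 20979 psi

21000 psi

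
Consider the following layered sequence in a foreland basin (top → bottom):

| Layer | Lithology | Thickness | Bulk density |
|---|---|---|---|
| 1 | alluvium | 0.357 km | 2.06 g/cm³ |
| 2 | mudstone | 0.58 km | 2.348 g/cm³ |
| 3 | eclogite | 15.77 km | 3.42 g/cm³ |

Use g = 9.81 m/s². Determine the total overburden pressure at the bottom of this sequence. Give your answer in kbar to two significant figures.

alluvium: 2060 kg/m³ × 9.81 m/s² × 357 m = 7.214×10^6 Pa = 0.07214 kbar
mudstone: 2348 kg/m³ × 9.81 m/s² × 580 m = 1.336×10^7 Pa = 0.1336 kbar
eclogite: 3420 kg/m³ × 9.81 m/s² × 15770 m = 5.291×10^8 Pa = 5.291 kbar
Total = 0.07214 + 0.1336 + 5.291 = 5.4966 kbar

5.5 kbar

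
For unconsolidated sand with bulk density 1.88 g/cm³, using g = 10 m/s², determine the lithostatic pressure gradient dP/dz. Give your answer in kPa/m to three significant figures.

dP/dz = ρg = 1880 kg/m³ × 10 m/s² = 18800 Pa/m
= 18800 Pa/m × (1 kPa/m / 1000.0 Pa/m) = 18.800 kPa/m

18.8 kPa/m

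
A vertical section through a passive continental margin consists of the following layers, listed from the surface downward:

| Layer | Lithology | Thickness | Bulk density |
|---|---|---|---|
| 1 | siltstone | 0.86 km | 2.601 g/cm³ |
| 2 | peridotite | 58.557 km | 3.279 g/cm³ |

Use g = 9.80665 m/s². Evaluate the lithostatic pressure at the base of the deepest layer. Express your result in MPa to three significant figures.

siltstone: 2601 kg/m³ × 9.80665 m/s² × 860 m = 2.194×10^7 Pa = 21.94 MPa
peridotite: 3279 kg/m³ × 9.80665 m/s² × 58557 m = 1.883×10^9 Pa = 1883 MPa
Total = 21.94 + 1883 = 1904.9 MPa

1900 MPa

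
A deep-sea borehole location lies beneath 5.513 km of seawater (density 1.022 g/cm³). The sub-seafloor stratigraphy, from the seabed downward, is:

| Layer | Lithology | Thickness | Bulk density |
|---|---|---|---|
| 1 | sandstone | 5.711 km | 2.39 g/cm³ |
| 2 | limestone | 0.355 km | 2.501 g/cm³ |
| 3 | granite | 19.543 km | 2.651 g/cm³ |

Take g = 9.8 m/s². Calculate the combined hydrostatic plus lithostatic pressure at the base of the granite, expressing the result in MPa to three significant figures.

seawater: 1022 kg/m³ × 9.8 m/s² × 5513 m = 5.522×10^7 Pa = 55.22 MPa
sandstone: 2390 kg/m³ × 9.8 m/s² × 5711 m = 1.338×10^8 Pa = 133.8 MPa
limestone: 2501 kg/m³ × 9.8 m/s² × 355 m = 8.701×10^6 Pa = 8.701 MPa
granite: 2651 kg/m³ × 9.8 m/s² × 19543 m = 5.077×10^8 Pa = 507.7 MPa
Total = 55.22 + 133.8 + 8.701 + 507.7 = 705.40 MPa

705 MPa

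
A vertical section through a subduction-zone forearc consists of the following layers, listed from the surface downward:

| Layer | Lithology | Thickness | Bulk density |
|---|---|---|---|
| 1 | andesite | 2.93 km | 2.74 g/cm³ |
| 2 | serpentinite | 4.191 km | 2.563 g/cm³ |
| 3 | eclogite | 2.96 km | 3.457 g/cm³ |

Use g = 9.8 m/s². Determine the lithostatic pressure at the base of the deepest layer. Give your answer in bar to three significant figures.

andesite: 2740 kg/m³ × 9.8 m/s² × 2930 m = 7.868×10^7 Pa = 786.8 bar
serpentinite: 2563 kg/m³ × 9.8 m/s² × 4191 m = 1.053×10^8 Pa = 1053 bar
eclogite: 3457 kg/m³ × 9.8 m/s² × 2960 m = 1.003×10^8 Pa = 1003 bar
Total = 786.8 + 1053 + 1003 = 2842.2 bar

2840 bar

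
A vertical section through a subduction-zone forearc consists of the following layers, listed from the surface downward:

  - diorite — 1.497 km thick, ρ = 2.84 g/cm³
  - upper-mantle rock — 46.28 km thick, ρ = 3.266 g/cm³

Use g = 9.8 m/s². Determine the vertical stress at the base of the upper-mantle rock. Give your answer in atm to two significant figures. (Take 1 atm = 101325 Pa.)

15000 atm

diorite: 2840 kg/m³ × 9.8 m/s² × 1497 m = 4.166×10^7 Pa = 411.2 atm
upper-mantle rock: 3266 kg/m³ × 9.8 m/s² × 46280 m = 1.481×10^9 Pa = 14619 atm
Total = 411.2 + 14619 = 15030 atm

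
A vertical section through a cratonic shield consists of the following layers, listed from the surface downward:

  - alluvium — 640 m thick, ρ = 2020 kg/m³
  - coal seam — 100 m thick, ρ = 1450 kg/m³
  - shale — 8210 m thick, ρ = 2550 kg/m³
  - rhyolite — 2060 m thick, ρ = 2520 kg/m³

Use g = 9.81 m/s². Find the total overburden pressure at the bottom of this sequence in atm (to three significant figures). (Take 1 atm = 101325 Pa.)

2670 atm

alluvium: 2020 kg/m³ × 9.81 m/s² × 640 m = 1.268×10^7 Pa = 125.2 atm
coal seam: 1450 kg/m³ × 9.81 m/s² × 100 m = 1.422×10^6 Pa = 14.04 atm
shale: 2550 kg/m³ × 9.81 m/s² × 8210 m = 2.054×10^8 Pa = 2027 atm
rhyolite: 2520 kg/m³ × 9.81 m/s² × 2060 m = 5.093×10^7 Pa = 502.6 atm
Total = 125.2 + 14.04 + 2027 + 502.6 = 2668.7 atm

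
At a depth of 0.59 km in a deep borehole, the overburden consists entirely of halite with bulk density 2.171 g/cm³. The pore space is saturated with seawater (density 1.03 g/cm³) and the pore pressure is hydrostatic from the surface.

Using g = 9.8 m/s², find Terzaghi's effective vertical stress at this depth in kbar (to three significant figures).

0.0660 kbar

Overburden (lithostatic) stress σ_v:
halite: 2171 kg/m³ × 9.8 m/s² × 590 m = 1.255×10^7 Pa = 12.55 MPa
Pore pressure P_p = 1030 kg/m³ × 9.8 m/s² × 590 m = 5.955×10^6 Pa = 5.955 MPa
Effective stress σ' = σ_v − P_p = 12.55 − 5.955 = 6.5973 MPa = 0.065973 kbar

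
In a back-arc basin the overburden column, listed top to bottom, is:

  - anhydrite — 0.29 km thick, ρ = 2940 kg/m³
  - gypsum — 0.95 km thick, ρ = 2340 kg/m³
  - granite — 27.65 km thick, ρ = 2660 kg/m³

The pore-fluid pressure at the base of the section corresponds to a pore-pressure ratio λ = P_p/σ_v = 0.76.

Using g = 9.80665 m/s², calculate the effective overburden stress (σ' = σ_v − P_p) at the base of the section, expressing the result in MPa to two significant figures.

Overburden (lithostatic) stress σ_v:
anhydrite: 2940 kg/m³ × 9.80665 m/s² × 290 m = 8.361×10^6 Pa = 8.361 MPa
gypsum: 2340 kg/m³ × 9.80665 m/s² × 950 m = 2.180×10^7 Pa = 21.80 MPa
granite: 2660 kg/m³ × 9.80665 m/s² × 27650 m = 7.213×10^8 Pa = 721.3 MPa
Total = 8.361 + 21.80 + 721.3 = 751.43 MPa
Pore pressure P_p = λ·σ_v = 0.76 × 751.4 MPa = 571.1 MPa
Effective stress σ' = σ_v − P_p = 751.4 − 571.1 = 180.34 MPa

180 MPa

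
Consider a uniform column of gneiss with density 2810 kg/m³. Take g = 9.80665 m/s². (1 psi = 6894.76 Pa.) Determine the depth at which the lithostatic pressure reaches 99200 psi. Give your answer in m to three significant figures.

h = P/(ρg) = 99200 psi / (2810 kg/m³ × 9.80665 m/s²) = 6.840×10^8 Pa / 27557 Pa/m = 24820 m

24800 m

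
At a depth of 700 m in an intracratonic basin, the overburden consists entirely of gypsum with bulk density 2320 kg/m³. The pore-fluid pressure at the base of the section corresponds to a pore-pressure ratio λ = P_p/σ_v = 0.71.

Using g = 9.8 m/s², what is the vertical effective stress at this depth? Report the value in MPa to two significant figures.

Overburden (lithostatic) stress σ_v:
gypsum: 2320 kg/m³ × 9.8 m/s² × 700 m = 1.592×10^7 Pa = 15.92 MPa
Pore pressure P_p = λ·σ_v = 0.71 × 15.92 MPa = 11.30 MPa
Effective stress σ' = σ_v − P_p = 15.92 − 11.30 = 4.6154 MPa

4.6 MPa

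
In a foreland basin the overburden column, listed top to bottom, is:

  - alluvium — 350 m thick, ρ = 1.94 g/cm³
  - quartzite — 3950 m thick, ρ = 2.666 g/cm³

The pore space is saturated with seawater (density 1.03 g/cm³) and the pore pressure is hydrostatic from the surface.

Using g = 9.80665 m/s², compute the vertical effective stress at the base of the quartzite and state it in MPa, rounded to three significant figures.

Overburden (lithostatic) stress σ_v:
alluvium: 1940 kg/m³ × 9.80665 m/s² × 350 m = 6.659×10^6 Pa = 6.659 MPa
quartzite: 2666 kg/m³ × 9.80665 m/s² × 3950 m = 1.033×10^8 Pa = 103.3 MPa
Total = 6.659 + 103.3 = 109.93 MPa
Pore pressure P_p = 1030 kg/m³ × 9.80665 m/s² × 4300 m = 4.343×10^7 Pa = 43.43 MPa
Effective stress σ' = σ_v − P_p = 109.9 − 43.43 = 66.496 MPa

66.5 MPa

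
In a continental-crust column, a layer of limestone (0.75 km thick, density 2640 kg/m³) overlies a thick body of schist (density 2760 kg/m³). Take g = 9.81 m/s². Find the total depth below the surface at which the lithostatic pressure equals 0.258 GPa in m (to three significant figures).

Pressure at base of upper layers: 2640×9.81×750 = 1.942×10^7 Pa = 0.01942 GPa
Remaining pressure to be supplied by schist: 2.580×10^8 − 1.942×10^7 = 2.386×10^8 Pa
Additional depth in schist = 2.386×10^8 Pa / (2760 kg/m³ × 9.81 m/s²) = 8811.5 m
Total depth = 750 m + 8811.5 m = 9561.5 m

9560 m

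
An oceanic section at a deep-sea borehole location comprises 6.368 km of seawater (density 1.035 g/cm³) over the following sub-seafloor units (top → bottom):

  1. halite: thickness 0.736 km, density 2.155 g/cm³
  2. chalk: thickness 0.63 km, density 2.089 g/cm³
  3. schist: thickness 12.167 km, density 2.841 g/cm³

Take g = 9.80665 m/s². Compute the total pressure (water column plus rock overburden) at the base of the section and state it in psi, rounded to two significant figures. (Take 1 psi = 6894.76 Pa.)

63000 psi

seawater: 1035 kg/m³ × 9.80665 m/s² × 6368 m = 6.463×10^7 Pa = 9374 psi
halite: 2155 kg/m³ × 9.80665 m/s² × 736 m = 1.555×10^7 Pa = 2256 psi
chalk: 2089 kg/m³ × 9.80665 m/s² × 630 m = 1.291×10^7 Pa = 1872 psi
schist: 2841 kg/m³ × 9.80665 m/s² × 12167 m = 3.390×10^8 Pa = 49165 psi
Total = 9374 + 2256 + 1872 + 49165 = 62667 psi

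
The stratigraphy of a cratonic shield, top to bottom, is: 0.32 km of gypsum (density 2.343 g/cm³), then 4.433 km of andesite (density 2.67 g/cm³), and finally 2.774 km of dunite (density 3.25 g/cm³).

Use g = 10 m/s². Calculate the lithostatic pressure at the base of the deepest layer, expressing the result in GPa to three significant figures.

0.216 GPa

gypsum: 2343 kg/m³ × 10 m/s² × 320 m = 7.498×10^6 Pa = 7.498×10^-3 GPa
andesite: 2670 kg/m³ × 10 m/s² × 4433 m = 1.184×10^8 Pa = 0.1184 GPa
dunite: 3250 kg/m³ × 10 m/s² × 2774 m = 9.015×10^7 Pa = 0.09015 GPa
Total = 7.498×10^-3 + 0.1184 + 0.09015 = 0.21601 GPa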